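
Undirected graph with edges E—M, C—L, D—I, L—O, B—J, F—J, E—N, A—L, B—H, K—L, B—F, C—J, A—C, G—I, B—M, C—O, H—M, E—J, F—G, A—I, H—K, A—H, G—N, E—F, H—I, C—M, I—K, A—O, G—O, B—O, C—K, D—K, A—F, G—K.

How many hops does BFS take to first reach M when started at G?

Level 0: G
Level 1: F, I, K, N, O
Level 2: A, B, C, D, E, H, J, L
Level 3: M
M first appears at level 3.

3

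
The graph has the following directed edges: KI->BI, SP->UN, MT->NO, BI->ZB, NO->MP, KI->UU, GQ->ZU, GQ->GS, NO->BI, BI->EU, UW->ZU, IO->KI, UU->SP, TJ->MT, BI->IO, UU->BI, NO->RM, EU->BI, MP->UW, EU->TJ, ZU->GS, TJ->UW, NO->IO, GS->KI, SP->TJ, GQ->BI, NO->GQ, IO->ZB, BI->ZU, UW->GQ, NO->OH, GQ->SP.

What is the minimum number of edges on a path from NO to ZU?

2

Level 0: NO
Level 1: BI, GQ, IO, MP, OH, RM
Level 2: EU, GS, KI, SP, UW, ZB, ZU
Level 3: TJ, UN, UU
Level 4: MT
ZU first appears at level 2.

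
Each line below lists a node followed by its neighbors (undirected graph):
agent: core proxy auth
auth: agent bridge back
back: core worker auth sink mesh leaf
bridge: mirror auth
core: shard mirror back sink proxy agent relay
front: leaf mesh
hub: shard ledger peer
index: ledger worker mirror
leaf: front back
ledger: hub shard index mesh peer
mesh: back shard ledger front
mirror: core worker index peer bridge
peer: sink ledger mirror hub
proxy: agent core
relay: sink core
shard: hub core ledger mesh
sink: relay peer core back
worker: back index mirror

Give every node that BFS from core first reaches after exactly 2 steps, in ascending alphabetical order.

Level 0: core
Level 1: agent, back, mirror, proxy, relay, shard, sink
Level 2: auth, bridge, hub, index, leaf, ledger, mesh, peer, worker
Level 3: front

auth, bridge, hub, index, leaf, ledger, mesh, peer, worker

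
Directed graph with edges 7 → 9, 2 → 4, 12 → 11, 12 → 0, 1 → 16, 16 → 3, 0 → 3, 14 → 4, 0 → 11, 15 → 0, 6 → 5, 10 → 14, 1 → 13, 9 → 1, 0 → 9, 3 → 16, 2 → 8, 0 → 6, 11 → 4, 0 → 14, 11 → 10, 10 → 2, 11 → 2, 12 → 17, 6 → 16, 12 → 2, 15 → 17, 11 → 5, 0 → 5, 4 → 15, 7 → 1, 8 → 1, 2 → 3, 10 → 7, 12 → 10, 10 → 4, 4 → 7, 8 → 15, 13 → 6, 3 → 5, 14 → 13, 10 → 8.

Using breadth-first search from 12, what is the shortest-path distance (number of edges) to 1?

Level 0: 12
Level 1: 0, 2, 10, 11, 17
Level 2: 3, 4, 5, 6, 7, 8, 9, 14
Level 3: 1, 13, 15, 16
1 first appears at level 3.

3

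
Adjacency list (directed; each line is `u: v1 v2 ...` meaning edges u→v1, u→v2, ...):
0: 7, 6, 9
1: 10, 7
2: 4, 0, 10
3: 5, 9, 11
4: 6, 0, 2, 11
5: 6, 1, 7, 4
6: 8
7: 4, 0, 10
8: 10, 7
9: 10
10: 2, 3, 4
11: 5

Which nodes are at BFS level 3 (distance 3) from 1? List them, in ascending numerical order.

Level 0: 1
Level 1: 7, 10
Level 2: 0, 2, 3, 4
Level 3: 5, 6, 9, 11
Level 4: 8

5, 6, 9, 11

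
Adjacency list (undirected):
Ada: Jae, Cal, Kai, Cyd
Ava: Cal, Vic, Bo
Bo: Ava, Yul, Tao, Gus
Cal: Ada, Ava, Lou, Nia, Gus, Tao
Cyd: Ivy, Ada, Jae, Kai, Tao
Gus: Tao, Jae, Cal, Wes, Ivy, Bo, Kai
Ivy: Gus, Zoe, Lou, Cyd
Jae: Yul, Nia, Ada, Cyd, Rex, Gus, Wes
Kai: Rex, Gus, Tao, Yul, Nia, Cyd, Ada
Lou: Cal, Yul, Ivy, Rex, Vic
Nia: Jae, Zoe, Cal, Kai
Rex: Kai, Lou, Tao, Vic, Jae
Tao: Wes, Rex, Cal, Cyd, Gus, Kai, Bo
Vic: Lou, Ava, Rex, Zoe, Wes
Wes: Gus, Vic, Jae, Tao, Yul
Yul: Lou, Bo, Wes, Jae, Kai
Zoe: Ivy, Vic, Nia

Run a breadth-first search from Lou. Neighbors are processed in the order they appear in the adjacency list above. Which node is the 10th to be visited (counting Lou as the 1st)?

Gus

Visit Lou; enqueue Cal, Yul, Ivy, Rex, Vic → queue [Cal, Yul, Ivy, Rex, Vic]
Visit Cal; enqueue Ada, Ava, Nia, Gus, Tao → queue [Yul, Ivy, Rex, Vic, Ada, Ava, Nia, Gus, Tao]
Visit Yul; enqueue Bo, Wes, Jae, Kai → queue [Ivy, Rex, Vic, Ada, Ava, Nia, Gus, Tao, Bo, Wes, Jae, Kai]
Visit Ivy; enqueue Zoe, Cyd → queue [Rex, Vic, Ada, Ava, Nia, Gus, Tao, Bo, Wes, Jae, Kai, Zoe, Cyd]
Visit Rex → queue [Vic, Ada, Ava, Nia, Gus, Tao, Bo, Wes, Jae, Kai, Zoe, Cyd]
Visit Vic → queue [Ada, Ava, Nia, Gus, Tao, Bo, Wes, Jae, Kai, Zoe, Cyd]
Visit Ada → queue [Ava, Nia, Gus, Tao, Bo, Wes, Jae, Kai, Zoe, Cyd]
Visit Ava → queue [Nia, Gus, Tao, Bo, Wes, Jae, Kai, Zoe, Cyd]
Visit Nia → queue [Gus, Tao, Bo, Wes, Jae, Kai, Zoe, Cyd]
Visit Gus → queue [Tao, Bo, Wes, Jae, Kai, Zoe, Cyd]
Visit Tao → queue [Bo, Wes, Jae, Kai, Zoe, Cyd]
Visit Bo → queue [Wes, Jae, Kai, Zoe, Cyd]
Visit Wes → queue [Jae, Kai, Zoe, Cyd]
Visit Jae → queue [Kai, Zoe, Cyd]
Visit Kai → queue [Zoe, Cyd]
Visit Zoe → queue [Cyd]
Visit Cyd → queue []

Visit order: Lou, Cal, Yul, Ivy, Rex, Vic, Ada, Ava, Nia, Gus, Tao, Bo, Wes, Jae, Kai, Zoe, Cyd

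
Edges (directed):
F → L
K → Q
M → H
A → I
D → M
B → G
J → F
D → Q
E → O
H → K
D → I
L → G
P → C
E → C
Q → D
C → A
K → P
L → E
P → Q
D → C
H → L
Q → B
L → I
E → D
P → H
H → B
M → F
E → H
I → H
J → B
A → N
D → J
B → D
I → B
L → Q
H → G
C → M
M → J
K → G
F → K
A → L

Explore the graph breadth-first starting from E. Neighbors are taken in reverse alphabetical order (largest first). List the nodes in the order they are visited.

Visit E; enqueue O, H, D, C → queue [O, H, D, C]
Visit O → queue [H, D, C]
Visit H; enqueue L, K, G, B → queue [D, C, L, K, G, B]
Visit D; enqueue Q, M, J, I → queue [C, L, K, G, B, Q, M, J, I]
Visit C; enqueue A → queue [L, K, G, B, Q, M, J, I, A]
Visit L → queue [K, G, B, Q, M, J, I, A]
Visit K; enqueue P → queue [G, B, Q, M, J, I, A, P]
Visit G → queue [B, Q, M, J, I, A, P]
Visit B → queue [Q, M, J, I, A, P]
Visit Q → queue [M, J, I, A, P]
Visit M; enqueue F → queue [J, I, A, P, F]
Visit J → queue [I, A, P, F]
Visit I → queue [A, P, F]
Visit A; enqueue N → queue [P, F, N]
Visit P → queue [F, N]
Visit F → queue [N]
Visit N → queue []

E -> O -> H -> D -> C -> L -> K -> G -> B -> Q -> M -> J -> I -> A -> P -> F -> N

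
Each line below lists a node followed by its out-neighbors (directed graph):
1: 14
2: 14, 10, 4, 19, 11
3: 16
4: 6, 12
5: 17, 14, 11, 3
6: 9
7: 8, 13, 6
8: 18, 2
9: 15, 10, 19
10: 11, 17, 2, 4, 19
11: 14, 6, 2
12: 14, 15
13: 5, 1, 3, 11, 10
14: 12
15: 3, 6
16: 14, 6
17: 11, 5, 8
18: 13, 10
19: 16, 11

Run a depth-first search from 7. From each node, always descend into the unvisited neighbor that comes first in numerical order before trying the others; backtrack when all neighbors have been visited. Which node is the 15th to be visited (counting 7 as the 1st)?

5

Visit 7
7 → 6
6 → 9
9 → 10
10 → 2
2 → 4
4 → 12
12 → 14
12 → 15
15 → 3
3 → 16
2 → 11
2 → 19
10 → 17
17 → 5
17 → 8
8 → 18
18 → 13
13 → 1

Visit order: 7, 6, 9, 10, 2, 4, 12, 14, 15, 3, 16, 11, 19, 17, 5, 8, 18, 13, 1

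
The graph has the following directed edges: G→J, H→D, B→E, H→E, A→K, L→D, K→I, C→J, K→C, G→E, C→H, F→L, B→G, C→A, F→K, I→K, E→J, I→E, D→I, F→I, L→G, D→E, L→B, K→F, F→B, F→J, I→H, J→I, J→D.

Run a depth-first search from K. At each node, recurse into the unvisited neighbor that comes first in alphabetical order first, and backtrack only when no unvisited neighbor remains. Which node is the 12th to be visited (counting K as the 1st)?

Visit K
K → C
C → A
C → H
H → D
D → E
E → J
J → I
K → F
F → B
B → G
F → L

Visit order: K, C, A, H, D, E, J, I, F, B, G, L

L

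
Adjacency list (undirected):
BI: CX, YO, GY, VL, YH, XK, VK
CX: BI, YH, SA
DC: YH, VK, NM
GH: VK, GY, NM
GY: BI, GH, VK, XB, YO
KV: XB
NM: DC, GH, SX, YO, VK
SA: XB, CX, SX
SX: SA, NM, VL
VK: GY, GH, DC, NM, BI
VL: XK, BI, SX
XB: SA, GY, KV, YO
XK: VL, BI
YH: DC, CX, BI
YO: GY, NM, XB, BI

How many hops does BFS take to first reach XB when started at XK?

3

Level 0: XK
Level 1: BI, VL
Level 2: CX, GY, SX, VK, YH, YO
Level 3: DC, GH, NM, SA, XB
Level 4: KV
XB first appears at level 3.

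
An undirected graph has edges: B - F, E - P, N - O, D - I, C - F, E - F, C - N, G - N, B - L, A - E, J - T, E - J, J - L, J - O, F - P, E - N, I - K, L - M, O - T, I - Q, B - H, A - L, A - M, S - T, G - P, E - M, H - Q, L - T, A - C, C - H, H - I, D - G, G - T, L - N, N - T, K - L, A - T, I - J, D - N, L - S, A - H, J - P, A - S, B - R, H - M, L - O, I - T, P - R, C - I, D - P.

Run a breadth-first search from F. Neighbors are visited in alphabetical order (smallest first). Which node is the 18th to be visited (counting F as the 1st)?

O

Visit F; enqueue B, C, E, P → queue [B, C, E, P]
Visit B; enqueue H, L, R → queue [C, E, P, H, L, R]
Visit C; enqueue A, I, N → queue [E, P, H, L, R, A, I, N]
Visit E; enqueue J, M → queue [P, H, L, R, A, I, N, J, M]
Visit P; enqueue D, G → queue [H, L, R, A, I, N, J, M, D, G]
Visit H; enqueue Q → queue [L, R, A, I, N, J, M, D, G, Q]
Visit L; enqueue K, O, S, T → queue [R, A, I, N, J, M, D, G, Q, K, O, S, T]
Visit R → queue [A, I, N, J, M, D, G, Q, K, O, S, T]
Visit A → queue [I, N, J, M, D, G, Q, K, O, S, T]
Visit I → queue [N, J, M, D, G, Q, K, O, S, T]
Visit N → queue [J, M, D, G, Q, K, O, S, T]
Visit J → queue [M, D, G, Q, K, O, S, T]
Visit M → queue [D, G, Q, K, O, S, T]
Visit D → queue [G, Q, K, O, S, T]
Visit G → queue [Q, K, O, S, T]
Visit Q → queue [K, O, S, T]
Visit K → queue [O, S, T]
Visit O → queue [S, T]
Visit S → queue [T]
Visit T → queue []

Visit order: F, B, C, E, P, H, L, R, A, I, N, J, M, D, G, Q, K, O, S, T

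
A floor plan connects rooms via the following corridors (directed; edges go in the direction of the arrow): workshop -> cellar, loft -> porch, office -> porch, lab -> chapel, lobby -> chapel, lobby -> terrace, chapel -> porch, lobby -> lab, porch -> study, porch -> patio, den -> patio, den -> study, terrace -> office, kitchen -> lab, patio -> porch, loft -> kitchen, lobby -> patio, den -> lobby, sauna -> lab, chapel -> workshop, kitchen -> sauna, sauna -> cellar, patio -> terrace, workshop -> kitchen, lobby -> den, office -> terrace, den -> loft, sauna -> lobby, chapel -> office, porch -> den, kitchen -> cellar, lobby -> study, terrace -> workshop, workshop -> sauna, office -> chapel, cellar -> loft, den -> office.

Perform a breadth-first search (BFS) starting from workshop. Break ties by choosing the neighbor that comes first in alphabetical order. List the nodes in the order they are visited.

workshop, cellar, kitchen, sauna, loft, lab, lobby, porch, chapel, den, patio, study, terrace, office

Visit workshop; enqueue cellar, kitchen, sauna → queue [cellar, kitchen, sauna]
Visit cellar; enqueue loft → queue [kitchen, sauna, loft]
Visit kitchen; enqueue lab → queue [sauna, loft, lab]
Visit sauna; enqueue lobby → queue [loft, lab, lobby]
Visit loft; enqueue porch → queue [lab, lobby, porch]
Visit lab; enqueue chapel → queue [lobby, porch, chapel]
Visit lobby; enqueue den, patio, study, terrace → queue [porch, chapel, den, patio, study, terrace]
Visit porch → queue [chapel, den, patio, study, terrace]
Visit chapel; enqueue office → queue [den, patio, study, terrace, office]
Visit den → queue [patio, study, terrace, office]
Visit patio → queue [study, terrace, office]
Visit study → queue [terrace, office]
Visit terrace → queue [office]
Visit office → queue []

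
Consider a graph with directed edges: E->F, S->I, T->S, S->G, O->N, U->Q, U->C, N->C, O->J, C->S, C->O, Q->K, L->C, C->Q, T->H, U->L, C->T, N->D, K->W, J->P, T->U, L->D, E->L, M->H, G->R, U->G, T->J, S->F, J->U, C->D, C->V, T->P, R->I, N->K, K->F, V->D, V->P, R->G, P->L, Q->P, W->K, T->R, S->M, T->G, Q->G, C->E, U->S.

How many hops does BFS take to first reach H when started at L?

Level 0: L
Level 1: C, D
Level 2: E, O, Q, S, T, V
Level 3: F, G, H, I, J, K, M, N, P, R, U
Level 4: W
H first appears at level 3.

3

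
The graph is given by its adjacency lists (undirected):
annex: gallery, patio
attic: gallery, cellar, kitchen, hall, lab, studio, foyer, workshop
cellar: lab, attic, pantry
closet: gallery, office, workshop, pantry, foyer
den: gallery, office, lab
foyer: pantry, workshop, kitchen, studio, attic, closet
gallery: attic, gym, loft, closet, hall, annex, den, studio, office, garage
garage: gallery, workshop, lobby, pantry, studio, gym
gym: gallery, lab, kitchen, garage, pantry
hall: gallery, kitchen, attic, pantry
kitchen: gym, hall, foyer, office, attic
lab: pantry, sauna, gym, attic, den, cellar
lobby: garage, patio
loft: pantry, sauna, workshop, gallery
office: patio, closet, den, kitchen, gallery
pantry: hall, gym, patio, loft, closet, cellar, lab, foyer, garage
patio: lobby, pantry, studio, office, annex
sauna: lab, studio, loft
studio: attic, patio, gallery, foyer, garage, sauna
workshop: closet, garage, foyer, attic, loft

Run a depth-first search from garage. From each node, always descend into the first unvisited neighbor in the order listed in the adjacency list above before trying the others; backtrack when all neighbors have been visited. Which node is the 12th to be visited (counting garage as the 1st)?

closet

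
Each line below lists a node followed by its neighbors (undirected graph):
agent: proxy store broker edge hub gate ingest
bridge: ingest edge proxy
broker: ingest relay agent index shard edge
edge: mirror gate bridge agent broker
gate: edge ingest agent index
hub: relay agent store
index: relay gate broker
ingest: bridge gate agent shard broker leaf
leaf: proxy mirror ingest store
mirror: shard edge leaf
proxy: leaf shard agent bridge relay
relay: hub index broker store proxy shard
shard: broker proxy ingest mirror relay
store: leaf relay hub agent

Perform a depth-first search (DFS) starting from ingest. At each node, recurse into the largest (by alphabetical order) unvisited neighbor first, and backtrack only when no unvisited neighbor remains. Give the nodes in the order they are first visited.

ingest → shard → relay → store → leaf → proxy → bridge → edge → mirror → gate → index → broker → agent → hub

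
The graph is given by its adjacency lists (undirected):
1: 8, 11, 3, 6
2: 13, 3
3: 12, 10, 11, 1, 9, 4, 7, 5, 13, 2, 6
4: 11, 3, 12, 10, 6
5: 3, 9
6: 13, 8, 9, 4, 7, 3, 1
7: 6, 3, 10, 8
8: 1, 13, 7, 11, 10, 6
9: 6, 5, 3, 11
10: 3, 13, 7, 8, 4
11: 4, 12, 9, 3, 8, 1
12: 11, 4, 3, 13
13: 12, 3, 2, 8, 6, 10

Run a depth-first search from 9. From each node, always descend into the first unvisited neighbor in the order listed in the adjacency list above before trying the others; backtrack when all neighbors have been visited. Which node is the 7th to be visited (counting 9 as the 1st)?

3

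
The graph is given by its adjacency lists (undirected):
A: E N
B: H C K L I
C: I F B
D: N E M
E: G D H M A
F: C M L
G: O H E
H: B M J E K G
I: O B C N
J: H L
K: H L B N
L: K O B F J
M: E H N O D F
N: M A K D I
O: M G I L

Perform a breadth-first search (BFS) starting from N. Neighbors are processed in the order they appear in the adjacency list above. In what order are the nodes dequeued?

N, M, A, K, D, I, E, H, O, F, L, B, C, G, J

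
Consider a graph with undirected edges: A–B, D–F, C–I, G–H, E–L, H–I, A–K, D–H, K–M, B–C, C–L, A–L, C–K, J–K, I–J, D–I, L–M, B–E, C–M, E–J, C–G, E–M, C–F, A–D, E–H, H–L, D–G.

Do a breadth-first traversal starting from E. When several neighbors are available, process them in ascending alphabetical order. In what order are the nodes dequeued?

E, B, H, J, L, M, A, C, D, G, I, K, F

Visit E; enqueue B, H, J, L, M → queue [B, H, J, L, M]
Visit B; enqueue A, C → queue [H, J, L, M, A, C]
Visit H; enqueue D, G, I → queue [J, L, M, A, C, D, G, I]
Visit J; enqueue K → queue [L, M, A, C, D, G, I, K]
Visit L → queue [M, A, C, D, G, I, K]
Visit M → queue [A, C, D, G, I, K]
Visit A → queue [C, D, G, I, K]
Visit C; enqueue F → queue [D, G, I, K, F]
Visit D → queue [G, I, K, F]
Visit G → queue [I, K, F]
Visit I → queue [K, F]
Visit K → queue [F]
Visit F → queue []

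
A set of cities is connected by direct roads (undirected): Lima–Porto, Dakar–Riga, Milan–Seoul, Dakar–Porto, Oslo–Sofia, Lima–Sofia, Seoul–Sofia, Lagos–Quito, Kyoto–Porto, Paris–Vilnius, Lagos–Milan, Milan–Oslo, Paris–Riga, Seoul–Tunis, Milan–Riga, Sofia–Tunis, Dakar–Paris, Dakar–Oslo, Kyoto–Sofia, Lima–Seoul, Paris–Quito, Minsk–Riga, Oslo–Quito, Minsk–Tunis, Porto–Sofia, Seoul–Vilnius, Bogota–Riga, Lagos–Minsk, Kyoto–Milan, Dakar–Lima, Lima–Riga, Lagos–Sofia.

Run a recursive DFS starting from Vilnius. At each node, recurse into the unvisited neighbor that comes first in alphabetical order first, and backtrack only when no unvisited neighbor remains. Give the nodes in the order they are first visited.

Visit Vilnius
Vilnius → Paris
Paris → Dakar
Dakar → Lima
Lima → Porto
Porto → Kyoto
Kyoto → Milan
Milan → Lagos
Lagos → Minsk
Minsk → Riga
Riga → Bogota
Minsk → Tunis
Tunis → Seoul
Seoul → Sofia
Sofia → Oslo
Oslo → Quito

Vilnius, Paris, Dakar, Lima, Porto, Kyoto, Milan, Lagos, Minsk, Riga, Bogota, Tunis, Seoul, Sofia, Oslo, Quito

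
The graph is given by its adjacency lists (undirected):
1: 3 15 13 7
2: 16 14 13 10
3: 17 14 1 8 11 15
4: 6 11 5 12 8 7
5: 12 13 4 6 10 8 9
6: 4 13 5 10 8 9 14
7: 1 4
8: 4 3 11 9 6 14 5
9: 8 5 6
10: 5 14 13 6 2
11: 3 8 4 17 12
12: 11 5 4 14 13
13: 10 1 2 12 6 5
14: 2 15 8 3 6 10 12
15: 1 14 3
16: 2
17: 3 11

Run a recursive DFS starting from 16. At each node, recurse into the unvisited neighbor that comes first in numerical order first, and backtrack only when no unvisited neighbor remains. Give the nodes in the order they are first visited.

16 -> 2 -> 10 -> 5 -> 4 -> 6 -> 8 -> 3 -> 1 -> 7 -> 13 -> 12 -> 11 -> 17 -> 14 -> 15 -> 9

Visit 16
16 → 2
2 → 10
10 → 5
5 → 4
4 → 6
6 → 8
8 → 3
3 → 1
1 → 7
1 → 13
13 → 12
12 → 11
11 → 17
12 → 14
14 → 15
8 → 9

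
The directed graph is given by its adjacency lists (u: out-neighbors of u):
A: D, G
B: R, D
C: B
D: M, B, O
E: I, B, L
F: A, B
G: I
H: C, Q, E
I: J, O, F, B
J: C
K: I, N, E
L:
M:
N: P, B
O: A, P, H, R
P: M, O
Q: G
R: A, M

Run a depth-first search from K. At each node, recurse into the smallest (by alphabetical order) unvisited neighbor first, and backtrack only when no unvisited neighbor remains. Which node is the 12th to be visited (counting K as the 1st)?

Visit K
K → E
E → B
B → D
D → M
D → O
O → A
A → G
G → I
I → F
I → J
J → C
O → H
H → Q
O → P
O → R
E → L
K → N

Visit order: K, E, B, D, M, O, A, G, I, F, J, C, H, Q, P, R, L, N

C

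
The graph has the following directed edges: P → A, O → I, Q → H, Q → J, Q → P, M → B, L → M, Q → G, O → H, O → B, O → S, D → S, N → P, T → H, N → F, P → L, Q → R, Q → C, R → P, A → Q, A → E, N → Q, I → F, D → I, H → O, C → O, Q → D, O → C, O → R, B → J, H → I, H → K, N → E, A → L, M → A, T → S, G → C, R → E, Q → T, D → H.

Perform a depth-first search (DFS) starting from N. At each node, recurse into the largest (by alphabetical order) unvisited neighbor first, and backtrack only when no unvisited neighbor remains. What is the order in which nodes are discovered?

N → Q → T → S → H → O → R → P → L → M → B → J → A → E → I → F → C → K → G → D

Visit N
N → Q
Q → T
T → S
T → H
H → O
O → R
R → P
P → L
L → M
M → B
B → J
M → A
A → E
O → I
I → F
O → C
H → K
Q → G
Q → D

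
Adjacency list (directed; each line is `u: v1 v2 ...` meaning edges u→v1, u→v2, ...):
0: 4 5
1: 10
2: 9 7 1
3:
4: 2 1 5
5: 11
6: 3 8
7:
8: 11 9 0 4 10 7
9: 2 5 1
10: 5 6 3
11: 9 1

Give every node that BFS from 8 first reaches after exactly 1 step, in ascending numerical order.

0, 4, 7, 9, 10, 11

Level 0: 8
Level 1: 0, 4, 7, 9, 10, 11
Level 2: 1, 2, 3, 5, 6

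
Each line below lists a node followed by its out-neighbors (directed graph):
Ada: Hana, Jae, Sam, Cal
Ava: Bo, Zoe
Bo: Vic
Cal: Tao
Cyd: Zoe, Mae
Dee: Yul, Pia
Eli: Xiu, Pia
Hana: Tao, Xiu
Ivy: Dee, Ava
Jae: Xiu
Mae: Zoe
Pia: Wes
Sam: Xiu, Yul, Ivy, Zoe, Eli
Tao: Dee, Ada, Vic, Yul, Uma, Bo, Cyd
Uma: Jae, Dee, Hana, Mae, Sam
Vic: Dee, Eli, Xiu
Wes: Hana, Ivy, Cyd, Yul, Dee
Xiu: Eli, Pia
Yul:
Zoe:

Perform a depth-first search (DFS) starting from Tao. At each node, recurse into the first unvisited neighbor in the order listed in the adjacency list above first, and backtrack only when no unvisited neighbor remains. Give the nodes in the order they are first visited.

Visit Tao
Tao → Dee
Dee → Yul
Dee → Pia
Pia → Wes
Wes → Hana
Hana → Xiu
Xiu → Eli
Wes → Ivy
Ivy → Ava
Ava → Bo
Bo → Vic
Ava → Zoe
Wes → Cyd
Cyd → Mae
Tao → Ada
Ada → Jae
Ada → Sam
Ada → Cal
Tao → Uma

Tao, Dee, Yul, Pia, Wes, Hana, Xiu, Eli, Ivy, Ava, Bo, Vic, Zoe, Cyd, Mae, Ada, Jae, Sam, Cal, Uma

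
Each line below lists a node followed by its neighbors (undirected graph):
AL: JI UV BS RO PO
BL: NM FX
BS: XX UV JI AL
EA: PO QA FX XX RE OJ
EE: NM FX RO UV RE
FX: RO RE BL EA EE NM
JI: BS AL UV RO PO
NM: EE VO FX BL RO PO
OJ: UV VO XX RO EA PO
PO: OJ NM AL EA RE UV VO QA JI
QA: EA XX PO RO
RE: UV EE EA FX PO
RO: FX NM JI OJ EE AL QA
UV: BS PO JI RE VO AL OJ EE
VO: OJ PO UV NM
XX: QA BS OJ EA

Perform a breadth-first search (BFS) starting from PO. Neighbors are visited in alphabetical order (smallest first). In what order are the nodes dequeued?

PO, AL, EA, JI, NM, OJ, QA, RE, UV, VO, BS, RO, FX, XX, BL, EE

Visit PO; enqueue AL, EA, JI, NM, OJ, QA, RE, UV, VO → queue [AL, EA, JI, NM, OJ, QA, RE, UV, VO]
Visit AL; enqueue BS, RO → queue [EA, JI, NM, OJ, QA, RE, UV, VO, BS, RO]
Visit EA; enqueue FX, XX → queue [JI, NM, OJ, QA, RE, UV, VO, BS, RO, FX, XX]
Visit JI → queue [NM, OJ, QA, RE, UV, VO, BS, RO, FX, XX]
Visit NM; enqueue BL, EE → queue [OJ, QA, RE, UV, VO, BS, RO, FX, XX, BL, EE]
Visit OJ → queue [QA, RE, UV, VO, BS, RO, FX, XX, BL, EE]
Visit QA → queue [RE, UV, VO, BS, RO, FX, XX, BL, EE]
Visit RE → queue [UV, VO, BS, RO, FX, XX, BL, EE]
Visit UV → queue [VO, BS, RO, FX, XX, BL, EE]
Visit VO → queue [BS, RO, FX, XX, BL, EE]
Visit BS → queue [RO, FX, XX, BL, EE]
Visit RO → queue [FX, XX, BL, EE]
Visit FX → queue [XX, BL, EE]
Visit XX → queue [BL, EE]
Visit BL → queue [EE]
Visit EE → queue []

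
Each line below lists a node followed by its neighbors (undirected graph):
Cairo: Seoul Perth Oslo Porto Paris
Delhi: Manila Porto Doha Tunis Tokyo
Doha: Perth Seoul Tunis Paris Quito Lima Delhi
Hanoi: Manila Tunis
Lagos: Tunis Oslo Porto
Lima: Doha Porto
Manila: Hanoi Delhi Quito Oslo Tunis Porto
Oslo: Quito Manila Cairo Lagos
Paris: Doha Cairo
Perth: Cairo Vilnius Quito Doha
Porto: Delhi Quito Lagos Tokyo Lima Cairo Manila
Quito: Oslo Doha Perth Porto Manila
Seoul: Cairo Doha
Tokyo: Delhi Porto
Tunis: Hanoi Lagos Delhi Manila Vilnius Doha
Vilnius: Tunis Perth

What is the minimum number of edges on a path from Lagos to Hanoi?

Level 0: Lagos
Level 1: Oslo, Porto, Tunis
Level 2: Cairo, Delhi, Doha, Hanoi, Lima, Manila, Quito, Tokyo, Vilnius
Level 3: Paris, Perth, Seoul
Hanoi first appears at level 2.

2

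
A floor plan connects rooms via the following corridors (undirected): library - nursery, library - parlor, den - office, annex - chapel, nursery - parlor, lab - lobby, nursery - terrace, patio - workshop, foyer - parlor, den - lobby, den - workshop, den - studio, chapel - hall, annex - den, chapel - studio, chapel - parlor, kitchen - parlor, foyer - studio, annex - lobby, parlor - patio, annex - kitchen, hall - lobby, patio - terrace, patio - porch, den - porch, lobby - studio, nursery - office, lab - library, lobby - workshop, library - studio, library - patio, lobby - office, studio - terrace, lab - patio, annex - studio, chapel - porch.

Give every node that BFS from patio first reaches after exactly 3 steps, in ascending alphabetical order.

annex, hall, office

Level 0: patio
Level 1: lab, library, parlor, porch, terrace, workshop
Level 2: chapel, den, foyer, kitchen, lobby, nursery, studio
Level 3: annex, hall, office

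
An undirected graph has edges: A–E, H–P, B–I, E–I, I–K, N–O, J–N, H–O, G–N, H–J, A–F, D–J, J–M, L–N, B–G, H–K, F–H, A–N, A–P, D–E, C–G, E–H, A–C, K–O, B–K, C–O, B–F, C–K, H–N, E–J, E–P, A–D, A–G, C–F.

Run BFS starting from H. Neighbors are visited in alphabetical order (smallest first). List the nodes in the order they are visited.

H, E, F, J, K, N, O, P, A, D, I, B, C, M, G, L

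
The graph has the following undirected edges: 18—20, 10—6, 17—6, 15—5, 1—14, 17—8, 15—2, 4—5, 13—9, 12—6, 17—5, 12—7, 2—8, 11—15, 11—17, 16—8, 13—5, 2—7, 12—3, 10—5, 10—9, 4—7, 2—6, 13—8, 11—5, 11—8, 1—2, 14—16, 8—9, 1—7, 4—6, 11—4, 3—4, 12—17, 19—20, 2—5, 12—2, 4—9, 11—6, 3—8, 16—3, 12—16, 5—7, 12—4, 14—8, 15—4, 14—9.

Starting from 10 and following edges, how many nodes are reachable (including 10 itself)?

BFS from 10 visits: 10, 9, 6, 5, 14, 13, 8, 4, 17, 12, 11, 2, 15, 7, 16, 1, 3
Reachable nodes: 17 of 20 total.

17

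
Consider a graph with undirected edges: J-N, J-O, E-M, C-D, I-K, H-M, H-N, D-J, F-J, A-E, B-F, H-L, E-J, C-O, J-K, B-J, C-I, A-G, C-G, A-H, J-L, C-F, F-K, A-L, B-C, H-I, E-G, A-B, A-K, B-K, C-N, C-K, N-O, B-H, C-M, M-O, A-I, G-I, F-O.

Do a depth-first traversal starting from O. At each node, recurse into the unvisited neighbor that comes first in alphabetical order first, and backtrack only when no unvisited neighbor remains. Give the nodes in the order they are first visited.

Visit O
O → C
C → B
B → A
A → E
E → G
G → I
I → H
H → L
L → J
J → D
J → F
F → K
J → N
H → M

O → C → B → A → E → G → I → H → L → J → D → F → K → N → M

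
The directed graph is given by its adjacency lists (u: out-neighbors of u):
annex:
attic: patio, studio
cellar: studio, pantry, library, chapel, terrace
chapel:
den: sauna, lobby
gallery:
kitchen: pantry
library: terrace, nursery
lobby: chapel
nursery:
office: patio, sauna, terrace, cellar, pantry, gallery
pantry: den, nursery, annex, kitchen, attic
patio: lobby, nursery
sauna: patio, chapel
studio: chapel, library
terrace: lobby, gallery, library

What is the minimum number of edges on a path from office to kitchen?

2

Level 0: office
Level 1: cellar, gallery, pantry, patio, sauna, terrace
Level 2: annex, attic, chapel, den, kitchen, library, lobby, nursery, studio
kitchen first appears at level 2.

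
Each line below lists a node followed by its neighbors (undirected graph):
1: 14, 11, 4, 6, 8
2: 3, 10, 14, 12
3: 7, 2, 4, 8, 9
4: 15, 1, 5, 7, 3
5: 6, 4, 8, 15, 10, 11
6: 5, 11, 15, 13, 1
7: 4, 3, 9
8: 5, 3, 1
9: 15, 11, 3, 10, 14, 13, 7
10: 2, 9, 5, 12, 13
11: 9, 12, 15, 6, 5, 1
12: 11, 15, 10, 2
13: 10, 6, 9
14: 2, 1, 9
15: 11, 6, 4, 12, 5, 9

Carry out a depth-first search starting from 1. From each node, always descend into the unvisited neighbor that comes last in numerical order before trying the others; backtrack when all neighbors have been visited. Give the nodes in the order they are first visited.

Visit 1
1 → 14
14 → 9
9 → 15
15 → 12
12 → 11
11 → 6
6 → 13
13 → 10
10 → 5
5 → 8
8 → 3
3 → 7
7 → 4
3 → 2

1 -> 14 -> 9 -> 15 -> 12 -> 11 -> 6 -> 13 -> 10 -> 5 -> 8 -> 3 -> 7 -> 4 -> 2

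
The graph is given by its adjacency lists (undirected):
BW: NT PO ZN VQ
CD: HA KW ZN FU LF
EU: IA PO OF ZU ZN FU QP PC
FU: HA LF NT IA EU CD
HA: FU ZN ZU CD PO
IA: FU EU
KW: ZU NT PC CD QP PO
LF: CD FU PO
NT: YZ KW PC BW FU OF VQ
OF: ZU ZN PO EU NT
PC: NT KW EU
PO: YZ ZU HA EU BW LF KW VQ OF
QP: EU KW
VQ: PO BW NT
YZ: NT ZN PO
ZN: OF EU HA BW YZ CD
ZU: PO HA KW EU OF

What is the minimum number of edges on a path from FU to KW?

2

Level 0: FU
Level 1: CD, EU, HA, IA, LF, NT
Level 2: BW, KW, OF, PC, PO, QP, VQ, YZ, ZN, ZU
KW first appears at level 2.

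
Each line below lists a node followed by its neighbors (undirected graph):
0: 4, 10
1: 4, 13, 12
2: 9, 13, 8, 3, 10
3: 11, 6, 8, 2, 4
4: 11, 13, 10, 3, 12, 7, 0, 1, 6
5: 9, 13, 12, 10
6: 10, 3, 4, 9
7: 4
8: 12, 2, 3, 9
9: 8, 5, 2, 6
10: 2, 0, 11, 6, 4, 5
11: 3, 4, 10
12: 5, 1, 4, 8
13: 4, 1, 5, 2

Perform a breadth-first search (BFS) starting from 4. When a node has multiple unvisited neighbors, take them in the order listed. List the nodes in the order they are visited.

4 → 11 → 13 → 10 → 3 → 12 → 7 → 0 → 1 → 6 → 5 → 2 → 8 → 9

Visit 4; enqueue 11, 13, 10, 3, 12, 7, 0, 1, 6 → queue [11, 13, 10, 3, 12, 7, 0, 1, 6]
Visit 11 → queue [13, 10, 3, 12, 7, 0, 1, 6]
Visit 13; enqueue 5, 2 → queue [10, 3, 12, 7, 0, 1, 6, 5, 2]
Visit 10 → queue [3, 12, 7, 0, 1, 6, 5, 2]
Visit 3; enqueue 8 → queue [12, 7, 0, 1, 6, 5, 2, 8]
Visit 12 → queue [7, 0, 1, 6, 5, 2, 8]
Visit 7 → queue [0, 1, 6, 5, 2, 8]
Visit 0 → queue [1, 6, 5, 2, 8]
Visit 1 → queue [6, 5, 2, 8]
Visit 6; enqueue 9 → queue [5, 2, 8, 9]
Visit 5 → queue [2, 8, 9]
Visit 2 → queue [8, 9]
Visit 8 → queue [9]
Visit 9 → queue []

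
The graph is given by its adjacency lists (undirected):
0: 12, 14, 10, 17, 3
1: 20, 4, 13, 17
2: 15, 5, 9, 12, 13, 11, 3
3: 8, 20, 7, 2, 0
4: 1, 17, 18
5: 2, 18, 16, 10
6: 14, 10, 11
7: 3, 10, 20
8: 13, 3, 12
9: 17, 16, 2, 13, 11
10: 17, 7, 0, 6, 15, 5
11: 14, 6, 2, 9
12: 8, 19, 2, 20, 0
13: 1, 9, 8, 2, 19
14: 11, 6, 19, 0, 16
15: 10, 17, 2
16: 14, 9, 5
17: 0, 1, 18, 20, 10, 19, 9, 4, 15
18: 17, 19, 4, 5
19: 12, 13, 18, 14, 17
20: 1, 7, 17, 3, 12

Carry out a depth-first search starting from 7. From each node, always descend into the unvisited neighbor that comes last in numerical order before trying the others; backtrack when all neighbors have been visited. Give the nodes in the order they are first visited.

Visit 7
7 → 20
20 → 17
17 → 19
19 → 18
18 → 5
5 → 16
16 → 14
14 → 11
11 → 9
9 → 13
13 → 8
8 → 12
12 → 2
2 → 15
15 → 10
10 → 6
10 → 0
0 → 3
13 → 1
1 → 4

7, 20, 17, 19, 18, 5, 16, 14, 11, 9, 13, 8, 12, 2, 15, 10, 6, 0, 3, 1, 4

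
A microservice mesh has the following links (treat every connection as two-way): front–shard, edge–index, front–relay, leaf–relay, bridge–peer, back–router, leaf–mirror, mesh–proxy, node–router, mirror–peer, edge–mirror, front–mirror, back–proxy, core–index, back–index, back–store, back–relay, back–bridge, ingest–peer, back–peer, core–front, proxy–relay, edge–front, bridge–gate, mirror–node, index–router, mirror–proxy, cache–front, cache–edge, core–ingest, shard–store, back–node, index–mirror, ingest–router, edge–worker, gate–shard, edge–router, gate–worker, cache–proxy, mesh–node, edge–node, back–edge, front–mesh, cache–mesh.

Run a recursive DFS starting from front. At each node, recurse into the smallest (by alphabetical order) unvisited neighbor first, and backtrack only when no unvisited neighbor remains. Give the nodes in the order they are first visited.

front cache edge back bridge gate shard store worker peer ingest core index mirror leaf relay proxy mesh node router

Visit front
front → cache
cache → edge
edge → back
back → bridge
bridge → gate
gate → shard
shard → store
gate → worker
bridge → peer
peer → ingest
ingest → core
core → index
index → mirror
mirror → leaf
leaf → relay
relay → proxy
proxy → mesh
mesh → node
node → router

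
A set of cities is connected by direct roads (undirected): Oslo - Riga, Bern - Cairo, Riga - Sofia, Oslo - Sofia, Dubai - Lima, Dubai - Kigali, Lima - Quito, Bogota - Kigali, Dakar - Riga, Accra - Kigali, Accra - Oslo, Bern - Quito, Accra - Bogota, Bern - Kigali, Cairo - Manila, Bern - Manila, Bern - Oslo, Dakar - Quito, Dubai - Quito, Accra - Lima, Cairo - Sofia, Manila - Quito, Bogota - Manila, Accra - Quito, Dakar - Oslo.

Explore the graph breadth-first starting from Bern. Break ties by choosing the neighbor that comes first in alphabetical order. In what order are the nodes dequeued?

Bern, Cairo, Kigali, Manila, Oslo, Quito, Sofia, Accra, Bogota, Dubai, Dakar, Riga, Lima

Visit Bern; enqueue Cairo, Kigali, Manila, Oslo, Quito → queue [Cairo, Kigali, Manila, Oslo, Quito]
Visit Cairo; enqueue Sofia → queue [Kigali, Manila, Oslo, Quito, Sofia]
Visit Kigali; enqueue Accra, Bogota, Dubai → queue [Manila, Oslo, Quito, Sofia, Accra, Bogota, Dubai]
Visit Manila → queue [Oslo, Quito, Sofia, Accra, Bogota, Dubai]
Visit Oslo; enqueue Dakar, Riga → queue [Quito, Sofia, Accra, Bogota, Dubai, Dakar, Riga]
Visit Quito; enqueue Lima → queue [Sofia, Accra, Bogota, Dubai, Dakar, Riga, Lima]
Visit Sofia → queue [Accra, Bogota, Dubai, Dakar, Riga, Lima]
Visit Accra → queue [Bogota, Dubai, Dakar, Riga, Lima]
Visit Bogota → queue [Dubai, Dakar, Riga, Lima]
Visit Dubai → queue [Dakar, Riga, Lima]
Visit Dakar → queue [Riga, Lima]
Visit Riga → queue [Lima]
Visit Lima → queue []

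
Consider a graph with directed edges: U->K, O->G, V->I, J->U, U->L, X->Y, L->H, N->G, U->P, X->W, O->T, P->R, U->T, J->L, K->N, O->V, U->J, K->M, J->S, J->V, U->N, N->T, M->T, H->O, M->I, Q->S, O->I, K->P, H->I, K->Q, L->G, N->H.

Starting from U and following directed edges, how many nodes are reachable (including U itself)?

16

BFS from U visits: U, T, P, N, L, K, J, R, H, G, Q, M, V, S, O, I
Reachable nodes: 16 of 19 total.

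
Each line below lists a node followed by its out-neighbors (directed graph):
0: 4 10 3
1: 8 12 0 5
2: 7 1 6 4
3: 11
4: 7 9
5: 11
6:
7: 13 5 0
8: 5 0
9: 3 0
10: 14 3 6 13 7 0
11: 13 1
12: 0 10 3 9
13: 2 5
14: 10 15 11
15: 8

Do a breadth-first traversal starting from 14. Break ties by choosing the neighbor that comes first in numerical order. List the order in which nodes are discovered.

Visit 14; enqueue 10, 11, 15 → queue [10, 11, 15]
Visit 10; enqueue 0, 3, 6, 7, 13 → queue [11, 15, 0, 3, 6, 7, 13]
Visit 11; enqueue 1 → queue [15, 0, 3, 6, 7, 13, 1]
Visit 15; enqueue 8 → queue [0, 3, 6, 7, 13, 1, 8]
Visit 0; enqueue 4 → queue [3, 6, 7, 13, 1, 8, 4]
Visit 3 → queue [6, 7, 13, 1, 8, 4]
Visit 6 → queue [7, 13, 1, 8, 4]
Visit 7; enqueue 5 → queue [13, 1, 8, 4, 5]
Visit 13; enqueue 2 → queue [1, 8, 4, 5, 2]
Visit 1; enqueue 12 → queue [8, 4, 5, 2, 12]
Visit 8 → queue [4, 5, 2, 12]
Visit 4; enqueue 9 → queue [5, 2, 12, 9]
Visit 5 → queue [2, 12, 9]
Visit 2 → queue [12, 9]
Visit 12 → queue [9]
Visit 9 → queue []

14 -> 10 -> 11 -> 15 -> 0 -> 3 -> 6 -> 7 -> 13 -> 1 -> 8 -> 4 -> 5 -> 2 -> 12 -> 9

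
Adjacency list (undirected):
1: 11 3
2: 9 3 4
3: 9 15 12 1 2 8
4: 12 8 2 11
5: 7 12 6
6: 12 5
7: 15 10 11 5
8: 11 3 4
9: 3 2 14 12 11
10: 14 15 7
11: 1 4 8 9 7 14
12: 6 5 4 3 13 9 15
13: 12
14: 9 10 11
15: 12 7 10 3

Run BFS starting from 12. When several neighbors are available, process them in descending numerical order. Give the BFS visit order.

Visit 12; enqueue 15, 13, 9, 6, 5, 4, 3 → queue [15, 13, 9, 6, 5, 4, 3]
Visit 15; enqueue 10, 7 → queue [13, 9, 6, 5, 4, 3, 10, 7]
Visit 13 → queue [9, 6, 5, 4, 3, 10, 7]
Visit 9; enqueue 14, 11, 2 → queue [6, 5, 4, 3, 10, 7, 14, 11, 2]
Visit 6 → queue [5, 4, 3, 10, 7, 14, 11, 2]
Visit 5 → queue [4, 3, 10, 7, 14, 11, 2]
Visit 4; enqueue 8 → queue [3, 10, 7, 14, 11, 2, 8]
Visit 3; enqueue 1 → queue [10, 7, 14, 11, 2, 8, 1]
Visit 10 → queue [7, 14, 11, 2, 8, 1]
Visit 7 → queue [14, 11, 2, 8, 1]
Visit 14 → queue [11, 2, 8, 1]
Visit 11 → queue [2, 8, 1]
Visit 2 → queue [8, 1]
Visit 8 → queue [1]
Visit 1 → queue []

12, 15, 13, 9, 6, 5, 4, 3, 10, 7, 14, 11, 2, 8, 1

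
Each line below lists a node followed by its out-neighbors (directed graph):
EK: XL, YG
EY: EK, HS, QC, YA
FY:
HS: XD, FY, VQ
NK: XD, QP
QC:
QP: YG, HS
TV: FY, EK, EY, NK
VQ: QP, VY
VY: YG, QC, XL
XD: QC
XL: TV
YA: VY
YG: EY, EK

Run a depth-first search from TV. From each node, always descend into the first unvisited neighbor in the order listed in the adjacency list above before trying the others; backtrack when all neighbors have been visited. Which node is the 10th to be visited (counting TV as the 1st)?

VQ

Visit TV
TV → FY
TV → EK
EK → XL
EK → YG
YG → EY
EY → HS
HS → XD
XD → QC
HS → VQ
VQ → QP
VQ → VY
EY → YA
TV → NK

Visit order: TV, FY, EK, XL, YG, EY, HS, XD, QC, VQ, QP, VY, YA, NK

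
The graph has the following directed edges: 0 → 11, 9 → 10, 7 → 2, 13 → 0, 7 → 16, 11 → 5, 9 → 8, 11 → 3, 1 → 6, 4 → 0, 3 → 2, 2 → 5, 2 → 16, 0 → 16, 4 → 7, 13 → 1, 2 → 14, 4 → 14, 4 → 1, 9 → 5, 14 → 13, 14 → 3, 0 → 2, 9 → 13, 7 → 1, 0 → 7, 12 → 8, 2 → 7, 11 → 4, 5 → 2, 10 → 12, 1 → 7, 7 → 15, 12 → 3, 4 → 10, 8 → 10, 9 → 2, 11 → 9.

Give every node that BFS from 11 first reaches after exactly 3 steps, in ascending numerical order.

6, 12, 15, 16

Level 0: 11
Level 1: 3, 4, 5, 9
Level 2: 0, 1, 2, 7, 8, 10, 13, 14
Level 3: 6, 12, 15, 16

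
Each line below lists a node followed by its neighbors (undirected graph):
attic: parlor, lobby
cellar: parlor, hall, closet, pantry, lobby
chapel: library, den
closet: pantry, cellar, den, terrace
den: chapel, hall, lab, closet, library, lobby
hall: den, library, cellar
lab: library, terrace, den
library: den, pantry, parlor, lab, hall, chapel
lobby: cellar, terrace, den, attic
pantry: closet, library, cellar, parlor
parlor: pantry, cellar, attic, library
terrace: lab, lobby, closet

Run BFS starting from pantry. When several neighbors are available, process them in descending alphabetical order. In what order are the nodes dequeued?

Visit pantry; enqueue parlor, library, closet, cellar → queue [parlor, library, closet, cellar]
Visit parlor; enqueue attic → queue [library, closet, cellar, attic]
Visit library; enqueue lab, hall, den, chapel → queue [closet, cellar, attic, lab, hall, den, chapel]
Visit closet; enqueue terrace → queue [cellar, attic, lab, hall, den, chapel, terrace]
Visit cellar; enqueue lobby → queue [attic, lab, hall, den, chapel, terrace, lobby]
Visit attic → queue [lab, hall, den, chapel, terrace, lobby]
Visit lab → queue [hall, den, chapel, terrace, lobby]
Visit hall → queue [den, chapel, terrace, lobby]
Visit den → queue [chapel, terrace, lobby]
Visit chapel → queue [terrace, lobby]
Visit terrace → queue [lobby]
Visit lobby → queue []

pantry -> parlor -> library -> closet -> cellar -> attic -> lab -> hall -> den -> chapel -> terrace -> lobby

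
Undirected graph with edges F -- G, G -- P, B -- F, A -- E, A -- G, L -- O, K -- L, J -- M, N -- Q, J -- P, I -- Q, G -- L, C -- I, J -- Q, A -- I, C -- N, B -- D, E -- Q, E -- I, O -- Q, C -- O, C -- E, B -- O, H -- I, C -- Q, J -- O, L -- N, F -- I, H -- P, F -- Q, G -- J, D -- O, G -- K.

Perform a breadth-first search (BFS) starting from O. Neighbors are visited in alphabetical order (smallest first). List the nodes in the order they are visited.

Visit O; enqueue B, C, D, J, L, Q → queue [B, C, D, J, L, Q]
Visit B; enqueue F → queue [C, D, J, L, Q, F]
Visit C; enqueue E, I, N → queue [D, J, L, Q, F, E, I, N]
Visit D → queue [J, L, Q, F, E, I, N]
Visit J; enqueue G, M, P → queue [L, Q, F, E, I, N, G, M, P]
Visit L; enqueue K → queue [Q, F, E, I, N, G, M, P, K]
Visit Q → queue [F, E, I, N, G, M, P, K]
Visit F → queue [E, I, N, G, M, P, K]
Visit E; enqueue A → queue [I, N, G, M, P, K, A]
Visit I; enqueue H → queue [N, G, M, P, K, A, H]
Visit N → queue [G, M, P, K, A, H]
Visit G → queue [M, P, K, A, H]
Visit M → queue [P, K, A, H]
Visit P → queue [K, A, H]
Visit K → queue [A, H]
Visit A → queue [H]
Visit H → queue []

O, B, C, D, J, L, Q, F, E, I, N, G, M, P, K, A, H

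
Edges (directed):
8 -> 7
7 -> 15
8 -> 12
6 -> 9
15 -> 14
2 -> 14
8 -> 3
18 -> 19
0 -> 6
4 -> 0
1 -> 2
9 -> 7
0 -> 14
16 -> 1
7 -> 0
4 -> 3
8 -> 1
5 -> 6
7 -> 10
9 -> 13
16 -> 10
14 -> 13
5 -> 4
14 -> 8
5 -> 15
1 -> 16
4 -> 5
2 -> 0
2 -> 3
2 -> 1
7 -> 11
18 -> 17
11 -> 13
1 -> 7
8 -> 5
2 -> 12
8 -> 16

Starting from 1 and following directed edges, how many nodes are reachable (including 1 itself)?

BFS from 1 visits: 1, 2, 7, 16, 0, 3, 12, 14, 10, 11, 15, 6, 8, 13, 9, 5, 4
Reachable nodes: 17 of 20 total.

17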